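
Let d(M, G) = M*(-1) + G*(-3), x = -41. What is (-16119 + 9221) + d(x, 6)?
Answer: -6875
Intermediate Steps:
d(M, G) = -M - 3*G
(-16119 + 9221) + d(x, 6) = (-16119 + 9221) + (-1*(-41) - 3*6) = -6898 + (41 - 18) = -6898 + 23 = -6875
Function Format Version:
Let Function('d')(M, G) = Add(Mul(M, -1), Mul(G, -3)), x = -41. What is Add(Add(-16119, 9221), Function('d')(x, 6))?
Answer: -6875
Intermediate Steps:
Function('d')(M, G) = Add(Mul(-1, M), Mul(-3, G))
Add(Add(-16119, 9221), Function('d')(x, 6)) = Add(Add(-16119, 9221), Add(Mul(-1, -41), Mul(-3, 6))) = Add(-6898, Add(41, -18)) = Add(-6898, 23) = -6875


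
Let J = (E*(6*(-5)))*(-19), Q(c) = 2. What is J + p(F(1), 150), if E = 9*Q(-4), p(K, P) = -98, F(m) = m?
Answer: 10162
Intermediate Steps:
E = 18 (E = 9*2 = 18)
J = 10260 (J = (18*(6*(-5)))*(-19) = (18*(-30))*(-19) = -540*(-19) = 10260)
J + p(F(1), 150) = 10260 - 98 = 10162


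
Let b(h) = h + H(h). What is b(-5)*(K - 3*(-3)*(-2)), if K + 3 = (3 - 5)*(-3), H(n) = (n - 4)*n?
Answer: -600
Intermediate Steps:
H(n) = n*(-4 + n) (H(n) = (-4 + n)*n = n*(-4 + n))
K = 3 (K = -3 + (3 - 5)*(-3) = -3 - 2*(-3) = -3 + 6 = 3)
b(h) = h + h*(-4 + h)
b(-5)*(K - 3*(-3)*(-2)) = (-5*(-3 - 5))*(3 - 3*(-3)*(-2)) = (-5*(-8))*(3 + 9*(-2)) = 40*(3 - 18) = 40*(-15) = -600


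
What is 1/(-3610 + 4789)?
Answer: 1/1179 ≈ 0.00084818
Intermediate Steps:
1/(-3610 + 4789) = 1/1179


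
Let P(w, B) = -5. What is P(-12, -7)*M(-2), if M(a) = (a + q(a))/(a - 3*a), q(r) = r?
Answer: 5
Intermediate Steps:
M(a) = -1 (M(a) = (a + a)/(a - 3*a) = (2*a)/((-2*a)) = (2*a)*(-1/(2*a)) = -1)
P(-12, -7)*M(-2) = -5*(-1) = 5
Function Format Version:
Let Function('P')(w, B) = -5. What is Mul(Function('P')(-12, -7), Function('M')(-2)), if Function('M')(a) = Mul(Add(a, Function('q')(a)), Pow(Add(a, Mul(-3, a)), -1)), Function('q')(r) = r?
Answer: 5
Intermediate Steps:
Function('M')(a) = -1 (Function('M')(a) = Mul(Add(a, a), Pow(Add(a, Mul(-3, a)), -1)) = Mul(Mul(2, a), Pow(Mul(-2, a), -1)) = Mul(Mul(2, a), Mul(Rational(-1, 2), Pow(a, -1))) = -1)
Mul(Function('P')(-12, -7), Function('M')(-2)) = Mul(-5, -1) = 5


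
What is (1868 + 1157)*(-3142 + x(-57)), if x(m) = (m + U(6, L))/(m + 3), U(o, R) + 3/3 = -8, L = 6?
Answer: -85507675/9 ≈ -9.5008e+6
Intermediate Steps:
U(o, R) = -9 (U(o, R) = -1 - 8 = -9)
x(m) = (-9 + m)/(3 + m) (x(m) = (m - 9)/(m + 3) = (-9 + m)/(3 + m))
(1868 + 1157)*(-3142 + x(-57)) = (1868 + 1157)*(-3142 + (-9 - 57)/(3 - 57)) = 3025*(-3142 - 66/(-54)) = 3025*(-3142 - 1/54*(-66)) = 3025*(-3142 + 11/9) = 3025*(-28267/9) = -85507675/9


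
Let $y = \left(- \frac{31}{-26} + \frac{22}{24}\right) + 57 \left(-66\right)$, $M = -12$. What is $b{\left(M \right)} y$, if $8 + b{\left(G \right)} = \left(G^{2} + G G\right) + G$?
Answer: $- \frac{39298381}{39} \approx -1.0077 \cdot 10^{6}$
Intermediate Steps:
$b{\left(G \right)} = -8 + G + 2 G^{2}$ ($b{\left(G \right)} = -8 + \left(\left(G^{2} + G G\right) + G\right) = -8 + \left(\left(G^{2} + G^{2}\right) + G\right) = -8 + \left(2 G^{2} + G\right) = -8 + \left(G + 2 G^{2}\right) = -8 + G + 2 G^{2}$)
$y = - \frac{586543}{156}$ ($y = \left(\left(-31\right) \left(- \frac{1}{26}\right) + 22 \cdot \frac{1}{24}\right) - 3762 = \left(\frac{31}{26} + \frac{11}{12}\right) - 3762 = \frac{329}{156} - 3762 = - \frac{586543}{156} \approx -3759.9$)
$b{\left(M \right)} y = \left(-8 - 12 + 2 \left(-12\right)^{2}\right) \left(- \frac{586543}{156}\right) = \left(-8 - 12 + 2 \cdot 144\right) \left(- \frac{586543}{156}\right) = \left(-8 - 12 + 288\right) \left(- \frac{586543}{156}\right) = 268 \left(- \frac{586543}{156}\right) = - \frac{39298381}{39}$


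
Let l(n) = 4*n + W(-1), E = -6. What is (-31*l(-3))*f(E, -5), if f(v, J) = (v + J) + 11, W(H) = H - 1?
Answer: 0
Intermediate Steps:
W(H) = -1 + H
f(v, J) = 11 + J + v (f(v, J) = (J + v) + 11 = 11 + J + v)
l(n) = -2 + 4*n (l(n) = 4*n + (-1 - 1) = 4*n - 2 = -2 + 4*n)
(-31*l(-3))*f(E, -5) = (-31*(-2 + 4*(-3)))*(11 - 5 - 6) = -31*(-2 - 12)*0 = -31*(-14)*0 = 434*0 = 0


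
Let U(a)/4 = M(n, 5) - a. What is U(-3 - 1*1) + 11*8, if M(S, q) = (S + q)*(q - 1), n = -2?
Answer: 152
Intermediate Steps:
M(S, q) = (-1 + q)*(S + q) (M(S, q) = (S + q)*(-1 + q) = (-1 + q)*(S + q))
U(a) = 48 - 4*a (U(a) = 4*((5**2 - 1*(-2) - 1*5 - 2*5) - a) = 4*((25 + 2 - 5 - 10) - a) = 4*(12 - a) = 48 - 4*a)
U(-3 - 1*1) + 11*8 = (48 - 4*(-3 - 1*1)) + 11*8 = (48 - 4*(-3 - 1)) + 88 = (48 - 4*(-4)) + 88 = (48 + 16) + 88 = 64 + 88 = 152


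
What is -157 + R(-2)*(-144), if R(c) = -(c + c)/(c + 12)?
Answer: -1073/5 ≈ -214.60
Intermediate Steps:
R(c) = -2*c/(12 + c)
-157 + R(-2)*(-144) = -157 - 2*(-2)/(12 - 2)*(-144) = -157 - 2*(-2)/10*(-144) = -157 - 2*(-2)*⅒*(-144) = -157 + (⅖)*(-144) = -157 - 288/5 = -1073/5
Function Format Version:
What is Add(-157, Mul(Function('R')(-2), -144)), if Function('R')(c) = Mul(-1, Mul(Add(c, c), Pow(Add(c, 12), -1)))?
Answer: Rational(-1073, 5) ≈ -214.60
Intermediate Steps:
Function('R')(c) = Mul(-2, c, Pow(Add(12, c), -1)) (Function('R')(c) = Mul(-1, Mul(Mul(2, c), Pow(Add(12, c), -1))) = Mul(-1, Mul(2, c, Pow(Add(12, c), -1))) = Mul(-2, c, Pow(Add(12, c), -1)))
Add(-157, Mul(Function('R')(-2), -144)) = Add(-157, Mul(Mul(-2, -2, Pow(Add(12, -2), -1)), -144)) = Add(-157, Mul(Mul(-2, -2, Pow(10, -1)), -144)) = Add(-157, Mul(Mul(-2, -2, Rational(1, 10)), -144)) = Add(-157, Mul(Rational(2, 5), -144)) = Add(-157, Rational(-288, 5)) = Rational(-1073, 5)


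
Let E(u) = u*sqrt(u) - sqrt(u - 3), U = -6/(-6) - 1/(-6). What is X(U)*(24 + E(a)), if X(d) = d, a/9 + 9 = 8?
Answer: 28 - 63*I/2 - 7*I*sqrt(3)/3 ≈ 28.0 - 35.541*I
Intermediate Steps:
a = -9 (a = -81 + 9*8 = -81 + 72 = -9)
U = 7/6 (U = -6*(-1/6) - 1*(-1/6) = 1 + 1/6 = 7/6 ≈ 1.1667)
E(u) = u**(3/2) - sqrt(-3 + u)
X(U)*(24 + E(a)) = 7*(24 + ((-9)**(3/2) - sqrt(-3 - 9)))/6 = 7*(24 + (-27*I - sqrt(-12)))/6 = 7*(24 + (-27*I - 2*I*sqrt(3)))/6 = 7*(24 - 27*I - 2*I*sqrt(3))/6 = 28 - 63*I/2 - 7*I*sqrt(3)/3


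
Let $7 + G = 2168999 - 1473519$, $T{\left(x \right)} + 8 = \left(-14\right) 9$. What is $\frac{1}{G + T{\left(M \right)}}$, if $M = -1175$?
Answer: $\frac{1}{695339} \approx 1.4381 \cdot 10^{-6}$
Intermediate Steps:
$T{\left(x \right)} = -134$ ($T{\left(x \right)} = -8 - 126 = -134$)
$G = 695473$ ($G = -7 + \left(2168999 - 1473519\right) = -7 + 695480 = 695473$)
$\frac{1}{G + T{\left(M \right)}} = \frac{1}{695473 - 134} = \frac{1}{695339}$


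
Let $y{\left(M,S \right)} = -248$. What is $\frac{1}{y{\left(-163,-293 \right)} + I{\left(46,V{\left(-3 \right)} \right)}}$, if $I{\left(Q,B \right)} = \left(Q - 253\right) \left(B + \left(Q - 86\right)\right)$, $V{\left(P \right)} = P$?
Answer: $\frac{1}{8653} \approx 0.00011557$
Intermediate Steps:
$I{\left(Q,B \right)} = \left(-253 + Q\right) \left(-86 + B + Q\right)$ ($I{\left(Q,B \right)} = \left(-253 + Q\right) \left(B + \left(-86 + Q\right)\right) = \left(-253 + Q\right) \left(-86 + B + Q\right)$)
$\frac{1}{y{\left(-163,-293 \right)} + I{\left(46,V{\left(-3 \right)} \right)}} = \frac{1}{-248 - \left(-6785 - 2116\right)} = \frac{1}{-248 + \left(21758 + 2116 - 15594 + 759 - 138\right)} = \frac{1}{-248 + 8901} = \frac{1}{8653}$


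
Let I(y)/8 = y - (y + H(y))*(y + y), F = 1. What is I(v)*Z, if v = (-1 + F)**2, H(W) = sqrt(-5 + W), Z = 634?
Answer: 0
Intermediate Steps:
v = 0 (v = (-1 + 1)**2 = 0**2 = 0)
I(y) = 8*y - 16*y*(y + sqrt(-5 + y)) (I(y) = 8*(y - (y + sqrt(-5 + y))*(y + y)) = 8*(y - (y + sqrt(-5 + y))*2*y) = 8*(y - 2*y*(y + sqrt(-5 + y))) = 8*y - 16*y*(y + sqrt(-5 + y)))
I(v)*Z = (8*0*(1 - 2*0 - 2*sqrt(-5 + 0)))*634 = (8*0*(1 + 0 - 2*I*sqrt(5)))*634 = (8*0*(1 - 2*I*sqrt(5)))*634 = 0*634 = 0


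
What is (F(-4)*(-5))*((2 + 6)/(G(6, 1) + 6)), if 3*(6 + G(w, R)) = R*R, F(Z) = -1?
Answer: 120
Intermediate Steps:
G(w, R) = -6 + R**2/3 (G(w, R) = -6 + (R*R)/3 = -6 + R**2/3)
(F(-4)*(-5))*((2 + 6)/(G(6, 1) + 6)) = (-1*(-5))*((2 + 6)/((-6 + (1/3)*1**2) + 6)) = 5*(8/((-6 + (1/3)*1) + 6)) = 5*(8/((-6 + 1/3) + 6)) = 5*(8/(-17/3 + 6)) = 5*(8/(1/3)) = 5*(8*3) = 5*24 = 120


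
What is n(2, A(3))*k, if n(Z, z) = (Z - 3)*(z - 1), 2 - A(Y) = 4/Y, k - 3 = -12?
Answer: -3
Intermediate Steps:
k = -9 (k = 3 - 12 = -9)
A(Y) = 2 - 4/Y
n(Z, z) = (-1 + z)*(-3 + Z) (n(Z, z) = (-3 + Z)*(-1 + z) = (-1 + z)*(-3 + Z))
n(2, A(3))*k = (3 - 1*2 - 3*(2 - 4/3) + 2*(2 - 4/3))*(-9) = (3 - 2 - 3*(2 - 4*⅓) + 2*(2 - 4*⅓))*(-9) = (3 - 2 - 3*(2 - 4/3) + 2*(2 - 4/3))*(-9) = (3 - 2 - 3*⅔ + 2*(⅔))*(-9) = (3 - 2 - 2 + 4/3)*(-9) = (⅓)*(-9) = -3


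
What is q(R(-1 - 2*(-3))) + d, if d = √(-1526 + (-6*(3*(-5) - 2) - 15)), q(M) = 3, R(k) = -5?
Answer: 3 + I*√1439 ≈ 3.0 + 37.934*I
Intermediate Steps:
d = I*√1439 (d = √(-1526 + (-6*(-15 - 2) - 15)) = √(-1526 + (-6*(-17) - 15)) = √(-1526 + (102 - 15)) = √(-1526 + 87) = √(-1439) = I*√1439 ≈ 37.934*I)
q(R(-1 - 2*(-3))) + d = 3 + I*√1439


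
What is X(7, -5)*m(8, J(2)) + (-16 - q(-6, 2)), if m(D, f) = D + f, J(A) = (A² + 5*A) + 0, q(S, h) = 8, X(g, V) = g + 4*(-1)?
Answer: 42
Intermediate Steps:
X(g, V) = -4 + g (X(g, V) = g - 4 = -4 + g)
J(A) = A² + 5*A
X(7, -5)*m(8, J(2)) + (-16 - q(-6, 2)) = (-4 + 7)*(8 + 2*(5 + 2)) + (-16 - 1*8) = 3*(8 + 2*7) + (-16 - 8) = 3*(8 + 14) - 24 = 3*22 - 24 = 66 - 24 = 42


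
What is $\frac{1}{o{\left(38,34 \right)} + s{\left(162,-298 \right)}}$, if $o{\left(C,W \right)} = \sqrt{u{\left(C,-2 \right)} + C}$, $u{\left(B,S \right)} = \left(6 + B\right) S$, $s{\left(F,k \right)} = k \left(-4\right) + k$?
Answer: $\frac{447}{399643} - \frac{5 i \sqrt{2}}{799286} \approx 0.0011185 - 8.8467 \cdot 10^{-6} i$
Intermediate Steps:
$s{\left(F,k \right)} = - 3 k$ ($s{\left(F,k \right)} = - 4 k + k = - 3 k$)
$u{\left(B,S \right)} = S \left(6 + B\right)$
$o{\left(C,W \right)} = \sqrt{-12 - C}$ ($o{\left(C,W \right)} = \sqrt{- 2 \left(6 + C\right) + C} = \sqrt{\left(-12 - 2 C\right) + C} = \sqrt{-12 - C}$)
$\frac{1}{o{\left(38,34 \right)} + s{\left(162,-298 \right)}} = \frac{1}{\sqrt{-12 - 38} - -894} = \frac{1}{\sqrt{-12 - 38} + 894} = \frac{1}{\sqrt{-50} + 894} = \frac{1}{5 i \sqrt{2} + 894} = \frac{1}{894 + 5 i \sqrt{2}}$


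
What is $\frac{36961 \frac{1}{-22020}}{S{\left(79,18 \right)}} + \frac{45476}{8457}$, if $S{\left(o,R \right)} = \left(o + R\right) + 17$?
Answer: $\frac{37948304701}{7076479320} \approx 5.3626$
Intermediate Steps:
$S{\left(o,R \right)} = 17 + R + o$ ($S{\left(o,R \right)} = \left(R + o\right) + 17 = 17 + R + o$)
$\frac{36961 \frac{1}{-22020}}{S{\left(79,18 \right)}} + \frac{45476}{8457} = \frac{36961 \frac{1}{-22020}}{17 + 18 + 79} + \frac{45476}{8457} = \frac{36961 \left(- \frac{1}{22020}\right)}{114} + 45476 \cdot \frac{1}{8457} = \left(- \frac{36961}{22020}\right) \frac{1}{114} + \frac{45476}{8457} = - \frac{36961}{2510280} + \frac{45476}{8457} = \frac{37948304701}{7076479320}$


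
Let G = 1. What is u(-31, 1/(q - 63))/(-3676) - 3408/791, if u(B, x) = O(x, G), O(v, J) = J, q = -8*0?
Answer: -12528599/2907716 ≈ -4.3087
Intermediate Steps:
q = 0
u(B, x) = 1
u(-31, 1/(q - 63))/(-3676) - 3408/791 = 1/(-3676) - 3408/791 = 1*(-1/3676) - 3408*1/791 = -1/3676 - 3408/791 = -12528599/2907716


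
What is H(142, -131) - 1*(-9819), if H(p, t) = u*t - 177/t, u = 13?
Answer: 1063373/131 ≈ 8117.4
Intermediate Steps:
H(p, t) = -177/t + 13*t (H(p, t) = 13*t - 177/t = -177/t + 13*t)
H(142, -131) - 1*(-9819) = (-177/(-131) + 13*(-131)) - 1*(-9819) = (-177*(-1/131) - 1703) + 9819 = (177/131 - 1703) + 9819 = -222916/131 + 9819 = 1063373/131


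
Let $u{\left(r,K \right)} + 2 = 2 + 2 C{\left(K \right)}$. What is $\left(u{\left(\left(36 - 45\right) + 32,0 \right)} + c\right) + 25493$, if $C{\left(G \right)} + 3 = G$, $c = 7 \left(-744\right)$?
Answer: $20279$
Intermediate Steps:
$c = -5208$
$C{\left(G \right)} = -3 + G$
$u{\left(r,K \right)} = -6 + 2 K$ ($u{\left(r,K \right)} = -2 + \left(2 + 2 \left(-3 + K\right)\right) = -2 + \left(2 + \left(-6 + 2 K\right)\right) = -2 + \left(-4 + 2 K\right) = -6 + 2 K$)
$\left(u{\left(\left(36 - 45\right) + 32,0 \right)} + c\right) + 25493 = \left(\left(-6 + 2 \cdot 0\right) - 5208\right) + 25493 = \left(\left(-6 + 0\right) - 5208\right) + 25493 = \left(-6 - 5208\right) + 25493 = -5214 + 25493 = 20279$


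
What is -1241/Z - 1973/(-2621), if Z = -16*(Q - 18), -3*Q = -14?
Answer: -8495263/1677440 ≈ -5.0644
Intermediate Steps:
Q = 14/3 (Q = -1/3*(-14) = 14/3 ≈ 4.6667)
Z = 640/3 (Z = -16*(14/3 - 18) = -16*(-40/3) = 640/3 ≈ 213.33)
-1241/Z - 1973/(-2621) = -1241/640/3 - 1973/(-2621) = -1241*3/640 - 1973*(-1/2621) = -3723/640 + 1973/2621 = -8495263/1677440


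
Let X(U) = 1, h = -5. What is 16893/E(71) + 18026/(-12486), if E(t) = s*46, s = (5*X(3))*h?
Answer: -115827949/7179450 ≈ -16.133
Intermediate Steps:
s = -25 (s = (5*1)*(-5) = 5*(-5) = -25)
E(t) = -1150 (E(t) = -25*46 = -1150)
16893/E(71) + 18026/(-12486) = 16893/(-1150) + 18026/(-12486) = 16893*(-1/1150) + 18026*(-1/12486) = -16893/1150 - 9013/6243 = -115827949/7179450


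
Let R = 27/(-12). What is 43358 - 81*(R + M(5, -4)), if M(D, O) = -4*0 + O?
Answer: 175457/4 ≈ 43864.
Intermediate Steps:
M(D, O) = O (M(D, O) = 0 + O = O)
R = -9/4 (R = 27*(-1/12) = -9/4 ≈ -2.2500)
43358 - 81*(R + M(5, -4)) = 43358 - 81*(-9/4 - 4) = 43358 - 81*(-25/4) = 43358 + 2025/4 = 175457/4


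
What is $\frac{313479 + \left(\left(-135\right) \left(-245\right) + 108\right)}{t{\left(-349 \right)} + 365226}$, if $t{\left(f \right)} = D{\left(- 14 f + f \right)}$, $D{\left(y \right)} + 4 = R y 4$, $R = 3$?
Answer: $\frac{173331}{209833} \approx 0.82604$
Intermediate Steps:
$D{\left(y \right)} = -4 + 12 y$ ($D{\left(y \right)} = -4 + 3 y 4 = -4 + 12 y$)
$t{\left(f \right)} = -4 - 156 f$ ($t{\left(f \right)} = -4 + 12 \left(- 14 f + f\right) = -4 + 12 \left(- 13 f\right) = -4 - 156 f$)
$\frac{313479 + \left(\left(-135\right) \left(-245\right) + 108\right)}{t{\left(-349 \right)} + 365226} = \frac{313479 + \left(\left(-135\right) \left(-245\right) + 108\right)}{\left(-4 - -54444\right) + 365226} = \frac{313479 + \left(33075 + 108\right)}{\left(-4 + 54444\right) + 365226} = \frac{313479 + 33183}{54440 + 365226} = \frac{346662}{419666} = 346662 \cdot \frac{1}{419666} = \frac{173331}{209833}$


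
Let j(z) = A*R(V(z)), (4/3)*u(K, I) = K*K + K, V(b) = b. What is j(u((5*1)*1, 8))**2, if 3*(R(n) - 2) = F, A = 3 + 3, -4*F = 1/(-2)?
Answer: 2401/16 ≈ 150.06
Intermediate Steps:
F = 1/8 (F = -1/(4*(-2)) = -(-1)/(4*2) = -1/4*(-1/2) = 1/8 ≈ 0.12500)
A = 6
u(K, I) = 3*K/4 + 3*K**2/4 (u(K, I) = 3*(K*K + K)/4 = 3*(K**2 + K)/4 = 3*(K + K**2)/4 = 3*K/4 + 3*K**2/4)
R(n) = 49/24 (R(n) = 2 + (1/3)*(1/8) = 2 + 1/24 = 49/24)
j(z) = 49/4 (j(z) = 6*(49/24) = 49/4)
j(u((5*1)*1, 8))**2 = (49/4)**2 = 2401/16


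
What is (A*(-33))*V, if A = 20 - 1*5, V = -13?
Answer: 6435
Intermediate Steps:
A = 15 (A = 20 - 5 = 15)
(A*(-33))*V = (15*(-33))*(-13) = -495*(-13) = 6435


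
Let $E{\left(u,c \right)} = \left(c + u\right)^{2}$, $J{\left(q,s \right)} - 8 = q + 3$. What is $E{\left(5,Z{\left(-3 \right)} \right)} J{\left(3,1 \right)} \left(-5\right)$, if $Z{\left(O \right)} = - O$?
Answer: $-4480$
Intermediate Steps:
$J{\left(q,s \right)} = 11 + q$ ($J{\left(q,s \right)} = 8 + \left(q + 3\right) = 8 + \left(3 + q\right) = 11 + q$)
$E{\left(5,Z{\left(-3 \right)} \right)} J{\left(3,1 \right)} \left(-5\right) = \left(\left(-1\right) \left(-3\right) + 5\right)^{2} \left(11 + 3\right) \left(-5\right) = \left(3 + 5\right)^{2} \cdot 14 \left(-5\right) = 8^{2} \left(-70\right) = 64 \left(-70\right) = -4480$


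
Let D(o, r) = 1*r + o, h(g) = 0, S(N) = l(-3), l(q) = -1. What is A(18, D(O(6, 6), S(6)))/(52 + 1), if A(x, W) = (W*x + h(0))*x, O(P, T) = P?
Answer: 1620/53 ≈ 30.566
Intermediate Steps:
S(N) = -1
D(o, r) = o + r (D(o, r) = r + o = o + r)
A(x, W) = W*x² (A(x, W) = (W*x + 0)*x = (W*x)*x = W*x²)
A(18, D(O(6, 6), S(6)))/(52 + 1) = ((6 - 1)*18²)/(52 + 1) = (5*324)/53 = (1/53)*1620 = 1620/53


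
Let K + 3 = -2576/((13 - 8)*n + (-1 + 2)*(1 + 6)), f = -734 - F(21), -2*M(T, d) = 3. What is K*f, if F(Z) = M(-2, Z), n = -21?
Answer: -238795/14 ≈ -17057.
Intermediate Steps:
M(T, d) = -3/2 (M(T, d) = -½*3 = -3/2)
F(Z) = -3/2
f = -1465/2 (f = -734 - 1*(-3/2) = -734 + 3/2 = -1465/2 ≈ -732.50)
K = 163/7 (K = -3 - 2576/((13 - 8)*(-21) + (-1 + 2)*(1 + 6)) = -3 - 2576/(5*(-21) + 1*7) = -3 - 2576/(-105 + 7) = -3 - 2576/(-98) = -3 - 2576*(-1/98) = -3 + 184/7 = 163/7 ≈ 23.286)
K*f = (163/7)*(-1465/2) = -238795/14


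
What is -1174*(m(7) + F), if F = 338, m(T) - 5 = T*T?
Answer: -460208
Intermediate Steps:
m(T) = 5 + T**2 (m(T) = 5 + T*T = 5 + T**2)
-1174*(m(7) + F) = -1174*((5 + 7**2) + 338) = -1174*((5 + 49) + 338) = -1174*(54 + 338) = -1174*392 = -460208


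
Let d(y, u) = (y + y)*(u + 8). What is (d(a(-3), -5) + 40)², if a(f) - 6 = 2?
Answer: 7744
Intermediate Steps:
a(f) = 8 (a(f) = 6 + 2 = 8)
d(y, u) = 2*y*(8 + u) (d(y, u) = (2*y)*(8 + u) = 2*y*(8 + u))
(d(a(-3), -5) + 40)² = (2*8*(8 - 5) + 40)² = (2*8*3 + 40)² = (48 + 40)² = 88² = 7744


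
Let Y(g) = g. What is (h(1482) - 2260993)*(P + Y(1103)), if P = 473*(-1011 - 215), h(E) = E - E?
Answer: 1308651443435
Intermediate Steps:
h(E) = 0
P = -579898 (P = 473*(-1226) = -579898)
(h(1482) - 2260993)*(P + Y(1103)) = (0 - 2260993)*(-579898 + 1103) = -2260993*(-578795) = 1308651443435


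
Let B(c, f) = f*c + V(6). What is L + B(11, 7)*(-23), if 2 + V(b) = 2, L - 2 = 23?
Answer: -1746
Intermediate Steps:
L = 25 (L = 2 + 23 = 25)
V(b) = 0 (V(b) = -2 + 2 = 0)
B(c, f) = c*f (B(c, f) = f*c + 0 = c*f + 0 = c*f)
L + B(11, 7)*(-23) = 25 + (11*7)*(-23) = 25 + 77*(-23) = 25 - 1771 = -1746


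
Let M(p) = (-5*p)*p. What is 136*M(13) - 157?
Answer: -115077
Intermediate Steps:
M(p) = -5*p²
136*M(13) - 157 = 136*(-5*13²) - 157 = 136*(-5*169) - 157 = 136*(-845) - 157 = -114920 - 157 = -115077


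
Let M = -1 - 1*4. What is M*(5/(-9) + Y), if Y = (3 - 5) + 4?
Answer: -65/9 ≈ -7.2222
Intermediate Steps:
Y = 2 (Y = -2 + 4 = 2)
M = -5 (M = -1 - 4 = -5)
M*(5/(-9) + Y) = -5*(5/(-9) + 2) = -5*(5*(-⅑) + 2) = -5*(-5/9 + 2) = -5*13/9 = -65/9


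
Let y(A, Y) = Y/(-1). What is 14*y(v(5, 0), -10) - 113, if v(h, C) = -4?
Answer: 27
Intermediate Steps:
y(A, Y) = -Y (y(A, Y) = Y*(-1) = -Y)
14*y(v(5, 0), -10) - 113 = 14*(-1*(-10)) - 113 = 14*10 - 113 = 140 - 113 = 27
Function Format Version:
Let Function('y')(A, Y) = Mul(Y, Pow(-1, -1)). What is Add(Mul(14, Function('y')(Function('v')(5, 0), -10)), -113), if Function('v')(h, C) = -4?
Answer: 27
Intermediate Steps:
Function('y')(A, Y) = Mul(-1, Y) (Function('y')(A, Y) = Mul(Y, -1) = Mul(-1, Y))
Add(Mul(14, Function('y')(Function('v')(5, 0), -10)), -113) = Add(Mul(14, Mul(-1, -10)), -113) = Add(Mul(14, 10), -113) = Add(140, -113) = 27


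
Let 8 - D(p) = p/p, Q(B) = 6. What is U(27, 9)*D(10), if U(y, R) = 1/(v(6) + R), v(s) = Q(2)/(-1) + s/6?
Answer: 7/4 ≈ 1.7500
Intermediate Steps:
D(p) = 7 (D(p) = 8 - p/p = 8 - 1*1 = 8 - 1 = 7)
v(s) = -6 + s/6 (v(s) = 6/(-1) + s/6 = 6*(-1) + s*(1/6) = -6 + s/6)
U(y, R) = 1/(-5 + R) (U(y, R) = 1/((-6 + (1/6)*6) + R) = 1/((-6 + 1) + R) = 1/(-5 + R))
U(27, 9)*D(10) = 7/(-5 + 9) = 7/4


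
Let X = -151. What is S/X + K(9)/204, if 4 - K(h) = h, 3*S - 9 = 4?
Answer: -1639/30804 ≈ -0.053207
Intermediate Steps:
S = 13/3 (S = 3 + (1/3)*4 = 3 + 4/3 = 13/3 ≈ 4.3333)
K(h) = 4 - h
S/X + K(9)/204 = (13/3)/(-151) + (4 - 1*9)/204 = (13/3)*(-1/151) + (4 - 9)*(1/204) = -13/453 - 5*1/204 = -13/453 - 5/204 = -1639/30804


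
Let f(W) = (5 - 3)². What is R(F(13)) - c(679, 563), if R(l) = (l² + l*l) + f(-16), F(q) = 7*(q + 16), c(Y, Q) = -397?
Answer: 82819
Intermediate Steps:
F(q) = 112 + 7*q (F(q) = 7*(16 + q) = 112 + 7*q)
f(W) = 4 (f(W) = 2² = 4)
R(l) = 4 + 2*l² (R(l) = (l² + l*l) + 4 = (l² + l²) + 4 = 2*l² + 4 = 4 + 2*l²)
R(F(13)) - c(679, 563) = (4 + 2*(112 + 7*13)²) - 1*(-397) = (4 + 2*(112 + 91)²) + 397 = (4 + 2*203²) + 397 = (4 + 2*41209) + 397 = (4 + 82418) + 397 = 82422 + 397 = 82819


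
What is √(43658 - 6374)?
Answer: 2*√9321 ≈ 193.09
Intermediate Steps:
√(43658 - 6374) = √37284 = 2*√9321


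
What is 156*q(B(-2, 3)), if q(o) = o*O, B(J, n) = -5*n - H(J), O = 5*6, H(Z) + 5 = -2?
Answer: -37440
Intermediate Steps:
H(Z) = -7 (H(Z) = -5 - 2 = -7)
O = 30
B(J, n) = 7 - 5*n (B(J, n) = -5*n - 1*(-7) = -5*n + 7 = 7 - 5*n)
q(o) = 30*o (q(o) = o*30 = 30*o)
156*q(B(-2, 3)) = 156*(30*(7 - 5*3)) = 156*(30*(7 - 15)) = 156*(30*(-8)) = 156*(-240) = -37440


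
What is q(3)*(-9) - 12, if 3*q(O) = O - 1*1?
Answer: -18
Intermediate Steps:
q(O) = -⅓ + O/3 (q(O) = (O - 1*1)/3 = (O - 1)/3 = (-1 + O)/3 = -⅓ + O/3)
q(3)*(-9) - 12 = (-⅓ + (⅓)*3)*(-9) - 12 = (-⅓ + 1)*(-9) - 12 = (⅔)*(-9) - 12 = -6 - 12 = -18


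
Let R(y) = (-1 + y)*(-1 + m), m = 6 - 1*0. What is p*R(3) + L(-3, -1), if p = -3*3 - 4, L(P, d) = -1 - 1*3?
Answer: -134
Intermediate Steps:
m = 6 (m = 6 + 0 = 6)
L(P, d) = -4 (L(P, d) = -1 - 3 = -4)
p = -13 (p = -9 - 4 = -13)
R(y) = -5 + 5*y (R(y) = (-1 + y)*(-1 + 6) = (-1 + y)*5 = -5 + 5*y)
p*R(3) + L(-3, -1) = -13*(-5 + 5*3) - 4 = -13*(-5 + 15) - 4 = -13*10 - 4 = -130 - 4 = -134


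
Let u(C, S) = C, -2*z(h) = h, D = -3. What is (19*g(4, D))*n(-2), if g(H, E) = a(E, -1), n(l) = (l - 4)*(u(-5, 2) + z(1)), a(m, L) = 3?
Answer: 1881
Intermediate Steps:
z(h) = -h/2
n(l) = 22 - 11*l/2 (n(l) = (l - 4)*(-5 - ½*1) = (-4 + l)*(-5 - ½) = (-4 + l)*(-11/2) = 22 - 11*l/2)
g(H, E) = 3
(19*g(4, D))*n(-2) = (19*3)*(22 - 11/2*(-2)) = 57*(22 + 11) = 57*33 = 1881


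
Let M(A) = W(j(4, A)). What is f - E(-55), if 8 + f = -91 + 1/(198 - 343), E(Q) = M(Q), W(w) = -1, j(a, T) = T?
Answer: -14211/145 ≈ -98.007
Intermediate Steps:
M(A) = -1
E(Q) = -1
f = -14356/145 (f = -8 + (-91 + 1/(198 - 343)) = -8 + (-91 + 1/(-145)) = -8 + (-91 - 1/145) = -8 - 13196/145 = -14356/145 ≈ -99.007)
f - E(-55) = -14356/145 - 1*(-1) = -14356/145 + 1 = -14211/145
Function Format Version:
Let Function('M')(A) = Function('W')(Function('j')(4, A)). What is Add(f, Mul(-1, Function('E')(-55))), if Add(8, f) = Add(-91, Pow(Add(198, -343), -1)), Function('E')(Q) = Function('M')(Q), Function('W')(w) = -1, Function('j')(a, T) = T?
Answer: Rational(-14211, 145) ≈ -98.007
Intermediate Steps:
Function('M')(A) = -1
Function('E')(Q) = -1
f = Rational(-14356, 145) (f = Add(-8, Add(-91, Pow(Add(198, -343), -1))) = Add(-8, Add(-91, Pow(-145, -1))) = Add(-8, Add(-91, Rational(-1, 145))) = Add(-8, Rational(-13196, 145)) = Rational(-14356, 145) ≈ -99.007)
Add(f, Mul(-1, Function('E')(-55))) = Add(Rational(-14356, 145), Mul(-1, -1)) = Add(Rational(-14356, 145), 1) = Rational(-14211, 145)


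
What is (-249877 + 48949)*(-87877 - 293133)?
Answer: 76555577280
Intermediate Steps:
(-249877 + 48949)*(-87877 - 293133) = -200928*(-381010) = 76555577280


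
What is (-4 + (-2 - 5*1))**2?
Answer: 121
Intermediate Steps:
(-4 + (-2 - 5*1))**2 = (-4 + (-2 - 5))**2 = (-4 - 7)**2 = (-11)**2 = 121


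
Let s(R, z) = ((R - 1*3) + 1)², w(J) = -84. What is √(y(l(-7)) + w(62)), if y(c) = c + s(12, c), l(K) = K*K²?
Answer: I*√327 ≈ 18.083*I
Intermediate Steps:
s(R, z) = (-2 + R)² (s(R, z) = ((R - 3) + 1)² = ((-3 + R) + 1)² = (-2 + R)²)
l(K) = K³
y(c) = 100 + c (y(c) = c + (-2 + 12)² = c + 10² = c + 100 = 100 + c)
√(y(l(-7)) + w(62)) = √((100 + (-7)³) - 84) = √((100 - 343) - 84) = √(-243 - 84) = √(-327) = I*√327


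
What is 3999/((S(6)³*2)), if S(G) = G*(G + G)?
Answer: 1333/248832 ≈ 0.0053570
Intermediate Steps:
S(G) = 2*G² (S(G) = G*(2*G) = 2*G²)
3999/((S(6)³*2)) = 3999/(((2*6²)³*2)) = 3999/(((2*36)³*2)) = 3999/((72³*2)) = 3999/((373248*2)) = 3999/746496 = 3999*(1/746496) = 1333/248832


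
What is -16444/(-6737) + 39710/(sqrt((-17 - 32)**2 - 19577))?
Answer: 16444/6737 - 1045*I*sqrt(4294)/226 ≈ 2.4408 - 303.0*I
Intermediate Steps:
-16444/(-6737) + 39710/(sqrt((-17 - 32)**2 - 19577)) = -16444*(-1/6737) + 39710/(sqrt((-49)**2 - 19577)) = 16444/6737 + 39710/(sqrt(2401 - 19577)) = 16444/6737 + 39710/(sqrt(-17176)) = 16444/6737 + 39710/((2*I*sqrt(4294))) = 16444/6737 + 39710*(-I*sqrt(4294)/8588) = 16444/6737 - 1045*I*sqrt(4294)/226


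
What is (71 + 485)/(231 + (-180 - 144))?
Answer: -556/93 ≈ -5.9785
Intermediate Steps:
(71 + 485)/(231 + (-180 - 144)) = 556/(231 - 324) = 556/(-93) = 556*(-1/93) = -556/93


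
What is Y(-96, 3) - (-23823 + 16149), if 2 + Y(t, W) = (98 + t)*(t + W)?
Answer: 7486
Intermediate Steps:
Y(t, W) = -2 + (98 + t)*(W + t) (Y(t, W) = -2 + (98 + t)*(t + W) = -2 + (98 + t)*(W + t))
Y(-96, 3) - (-23823 + 16149) = (-2 + (-96)² + 98*3 + 98*(-96) + 3*(-96)) - (-23823 + 16149) = (-2 + 9216 + 294 - 9408 - 288) - 1*(-7674) = -188 + 7674 = 7486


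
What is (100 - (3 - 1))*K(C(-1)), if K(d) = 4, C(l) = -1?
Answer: 392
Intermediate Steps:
(100 - (3 - 1))*K(C(-1)) = (100 - (3 - 1))*4 = (100 - 1*2)*4 = (100 - 2)*4 = 98*4 = 392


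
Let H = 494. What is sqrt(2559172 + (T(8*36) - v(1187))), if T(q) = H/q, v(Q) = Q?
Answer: sqrt(368350087)/12 ≈ 1599.4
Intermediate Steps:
T(q) = 494/q
sqrt(2559172 + (T(8*36) - v(1187))) = sqrt(2559172 + (494/((8*36)) - 1*1187)) = sqrt(2559172 + (494/288 - 1187)) = sqrt(2559172 + (494*(1/288) - 1187)) = sqrt(2559172 + (247/144 - 1187)) = sqrt(2559172 - 170681/144) = sqrt(368350087/144) = sqrt(368350087)/12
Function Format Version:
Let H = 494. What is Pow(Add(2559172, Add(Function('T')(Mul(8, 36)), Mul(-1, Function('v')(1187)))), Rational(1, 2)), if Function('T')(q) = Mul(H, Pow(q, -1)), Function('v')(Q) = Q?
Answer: Mul(Rational(1, 12), Pow(368350087, Rational(1, 2))) ≈ 1599.4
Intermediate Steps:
Function('T')(q) = Mul(494, Pow(q, -1))
Pow(Add(2559172, Add(Function('T')(Mul(8, 36)), Mul(-1, Function('v')(1187)))), Rational(1, 2)) = Pow(Add(2559172, Add(Mul(494, Pow(Mul(8, 36), -1)), Mul(-1, 1187))), Rational(1, 2)) = Pow(Add(2559172, Add(Mul(494, Pow(288, -1)), -1187)), Rational(1, 2)) = Pow(Add(2559172, Add(Mul(494, Rational(1, 288)), -1187)), Rational(1, 2)) = Pow(Add(2559172, Add(Rational(247, 144), -1187)), Rational(1, 2)) = Pow(Add(2559172, Rational(-170681, 144)), Rational(1, 2)) = Pow(Rational(368350087, 144), Rational(1, 2)) = Mul(Rational(1, 12), Pow(368350087, Rational(1, 2)))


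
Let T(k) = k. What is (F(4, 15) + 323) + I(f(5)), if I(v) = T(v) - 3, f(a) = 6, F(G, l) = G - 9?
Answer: 321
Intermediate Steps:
F(G, l) = -9 + G
I(v) = -3 + v (I(v) = v - 3 = -3 + v)
(F(4, 15) + 323) + I(f(5)) = ((-9 + 4) + 323) + (-3 + 6) = (-5 + 323) + 3 = 318 + 3 = 321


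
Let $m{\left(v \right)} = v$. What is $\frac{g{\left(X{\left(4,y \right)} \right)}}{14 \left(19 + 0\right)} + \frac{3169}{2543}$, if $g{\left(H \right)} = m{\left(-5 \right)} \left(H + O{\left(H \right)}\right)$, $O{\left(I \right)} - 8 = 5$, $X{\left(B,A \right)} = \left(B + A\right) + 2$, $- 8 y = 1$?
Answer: $\frac{4823667}{5411504} \approx 0.89137$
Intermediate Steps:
$y = - \frac{1}{8}$ ($y = \left(- \frac{1}{8}\right) 1 = - \frac{1}{8} \approx -0.125$)
$X{\left(B,A \right)} = 2 + A + B$ ($X{\left(B,A \right)} = \left(A + B\right) + 2 = 2 + A + B$)
$O{\left(I \right)} = 13$ ($O{\left(I \right)} = 8 + 5 = 13$)
$g{\left(H \right)} = -65 - 5 H$ ($g{\left(H \right)} = - 5 \left(H + 13\right) = - 5 \left(13 + H\right) = -65 - 5 H$)
$\frac{g{\left(X{\left(4,y \right)} \right)}}{14 \left(19 + 0\right)} + \frac{3169}{2543} = \frac{-65 - 5 \left(2 - \frac{1}{8} + 4\right)}{14 \left(19 + 0\right)} + \frac{3169}{2543} = \frac{-65 - \frac{235}{8}}{14 \cdot 19} + 3169 \cdot \frac{1}{2543} = \frac{-65 - \frac{235}{8}}{266} + \frac{3169}{2543} = \left(- \frac{755}{8}\right) \frac{1}{266} + \frac{3169}{2543} = - \frac{755}{2128} + \frac{3169}{2543} = \frac{4823667}{5411504}$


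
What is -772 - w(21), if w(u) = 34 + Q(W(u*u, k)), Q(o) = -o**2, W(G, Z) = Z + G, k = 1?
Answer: 194558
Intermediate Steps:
W(G, Z) = G + Z
w(u) = 34 - (1 + u**2)**2 (w(u) = 34 - (u*u + 1)**2 = 34 - (u**2 + 1)**2 = 34 - (1 + u**2)**2)
-772 - w(21) = -772 - (34 - (1 + 21**2)**2) = -772 - (34 - (1 + 441)**2) = -772 - (34 - 1*442**2) = -772 - (34 - 1*195364) = -772 - (34 - 195364) = -772 - 1*(-195330) = -772 + 195330 = 194558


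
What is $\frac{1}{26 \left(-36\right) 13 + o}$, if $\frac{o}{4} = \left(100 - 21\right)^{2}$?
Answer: $\frac{1}{12796} \approx 7.8149 \cdot 10^{-5}$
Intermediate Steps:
$o = 24964$ ($o = 4 \left(100 - 21\right)^{2} = 4 \cdot 79^{2} = 4 \cdot 6241 = 24964$)
$\frac{1}{26 \left(-36\right) 13 + o} = \frac{1}{26 \left(-36\right) 13 + 24964} = \frac{1}{\left(-936\right) 13 + 24964} = \frac{1}{-12168 + 24964} = \frac{1}{12796}$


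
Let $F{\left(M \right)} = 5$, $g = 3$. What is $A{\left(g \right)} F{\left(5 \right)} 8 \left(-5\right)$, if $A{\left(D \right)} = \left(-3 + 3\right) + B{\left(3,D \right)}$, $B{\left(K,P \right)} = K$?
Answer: $-600$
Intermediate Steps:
$A{\left(D \right)} = 3$ ($A{\left(D \right)} = \left(-3 + 3\right) + 3 = 0 + 3 = 3$)
$A{\left(g \right)} F{\left(5 \right)} 8 \left(-5\right) = 3 \cdot 5 \cdot 8 \left(-5\right) = 3 \cdot 40 \left(-5\right) = 3 \left(-200\right) = -600$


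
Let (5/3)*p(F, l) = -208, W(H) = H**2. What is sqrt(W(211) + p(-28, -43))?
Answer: sqrt(1109905)/5 ≈ 210.70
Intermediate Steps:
p(F, l) = -624/5 (p(F, l) = (3/5)*(-208) = -624/5)
sqrt(W(211) + p(-28, -43)) = sqrt(211**2 - 624/5) = sqrt(44521 - 624/5) = sqrt(221981/5) = sqrt(1109905)/5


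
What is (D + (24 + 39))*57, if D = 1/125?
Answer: 448932/125 ≈ 3591.5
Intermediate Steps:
D = 1/125 ≈ 0.0080000
(D + (24 + 39))*57 = (1/125 + (24 + 39))*57 = (1/125 + 63)*57 = (7876/125)*57 = 448932/125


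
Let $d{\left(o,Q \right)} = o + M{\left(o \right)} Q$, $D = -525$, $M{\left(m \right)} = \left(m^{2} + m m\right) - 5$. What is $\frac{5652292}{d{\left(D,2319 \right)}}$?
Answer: $\frac{2826146}{639168315} \approx 0.0044216$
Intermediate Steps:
$M{\left(m \right)} = -5 + 2 m^{2}$ ($M{\left(m \right)} = \left(m^{2} + m^{2}\right) - 5 = 2 m^{2} - 5 = -5 + 2 m^{2}$)
$d{\left(o,Q \right)} = o + Q \left(-5 + 2 o^{2}\right)$ ($d{\left(o,Q \right)} = o + \left(-5 + 2 o^{2}\right) Q = o + Q \left(-5 + 2 o^{2}\right)$)
$\frac{5652292}{d{\left(D,2319 \right)}} = \frac{5652292}{-525 + 2319 \left(-5 + 2 \left(-525\right)^{2}\right)} = \frac{5652292}{-525 + 2319 \left(-5 + 2 \cdot 275625\right)} = \frac{5652292}{-525 + 2319 \left(-5 + 551250\right)} = \frac{5652292}{-525 + 2319 \cdot 551245} = \frac{5652292}{-525 + 1278337155} = \frac{5652292}{1278336630} = 5652292 \cdot \frac{1}{1278336630} = \frac{2826146}{639168315}$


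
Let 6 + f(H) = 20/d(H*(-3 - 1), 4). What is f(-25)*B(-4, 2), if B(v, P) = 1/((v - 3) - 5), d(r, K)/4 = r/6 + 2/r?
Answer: 1189/2503 ≈ 0.47503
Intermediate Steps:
d(r, K) = 8/r + 2*r/3 (d(r, K) = 4*(r/6 + 2/r) = 4*(2/r + r/6) = 8/r + 2*r/3)
B(v, P) = 1/(-8 + v) (B(v, P) = 1/((-3 + v) - 5) = 1/(-8 + v))
f(H) = -6 + 20/(-2/H - 8*H/3) (f(H) = -6 + 20/(8/((H*(-3 - 1))) + 2*(H*(-3 - 1))/3) = -6 + 20/(8/((H*(-4))) + 2*(H*(-4))/3) = -6 + 20/(8/((-4*H)) + 2*(-4*H)/3) = -6 + 20/(8*(-1/(4*H)) - 8*H/3) = -6 + 20/(-2/H - 8*H/3))
f(-25)*B(-4, 2) = (6*(3 + 4*(-25)**2 + 5*(-25))/(-3 - 4*(-25)**2))/(-8 - 4) = (6*(3 + 4*625 - 125)/(-3 - 4*625))/(-12) = (6*(3 + 2500 - 125)/(-3 - 2500))*(-1/12) = (6*2378/(-2503))*(-1/12) = (6*(-1/2503)*2378)*(-1/12) = -14268/2503*(-1/12) = 1189/2503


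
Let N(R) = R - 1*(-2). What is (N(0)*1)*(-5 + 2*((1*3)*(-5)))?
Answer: -70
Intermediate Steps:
N(R) = 2 + R (N(R) = R + 2 = 2 + R)
(N(0)*1)*(-5 + 2*((1*3)*(-5))) = ((2 + 0)*1)*(-5 + 2*((1*3)*(-5))) = (2*1)*(-5 + 2*(3*(-5))) = 2*(-5 + 2*(-15)) = 2*(-5 - 30) = 2*(-35) = -70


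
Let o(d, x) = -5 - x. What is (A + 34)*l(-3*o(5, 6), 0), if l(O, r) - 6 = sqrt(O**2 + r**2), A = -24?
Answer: 390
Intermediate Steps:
l(O, r) = 6 + sqrt(O**2 + r**2)
(A + 34)*l(-3*o(5, 6), 0) = (-24 + 34)*(6 + sqrt((-3*(-5 - 1*6))**2 + 0**2)) = 10*(6 + sqrt((-3*(-5 - 6))**2 + 0)) = 10*(6 + sqrt((-3*(-11))**2 + 0)) = 10*(6 + sqrt(33**2 + 0)) = 10*(6 + sqrt(1089 + 0)) = 10*(6 + sqrt(1089)) = 10*(6 + 33) = 10*39 = 390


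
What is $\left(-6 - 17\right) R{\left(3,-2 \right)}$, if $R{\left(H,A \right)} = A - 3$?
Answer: $115$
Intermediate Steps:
$R{\left(H,A \right)} = -3 + A$
$\left(-6 - 17\right) R{\left(3,-2 \right)} = \left(-6 - 17\right) \left(-3 - 2\right) = \left(-23\right) \left(-5\right) = 115$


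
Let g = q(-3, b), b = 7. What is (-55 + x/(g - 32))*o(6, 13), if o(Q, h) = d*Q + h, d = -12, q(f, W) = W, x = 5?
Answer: 16284/5 ≈ 3256.8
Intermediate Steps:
o(Q, h) = h - 12*Q (o(Q, h) = -12*Q + h = h - 12*Q)
g = 7
(-55 + x/(g - 32))*o(6, 13) = (-55 + 5/(7 - 32))*(13 - 12*6) = (-55 + 5/(-25))*(13 - 72) = (-55 - 1/25*5)*(-59) = (-55 - ⅕)*(-59) = -276/5*(-59) = 16284/5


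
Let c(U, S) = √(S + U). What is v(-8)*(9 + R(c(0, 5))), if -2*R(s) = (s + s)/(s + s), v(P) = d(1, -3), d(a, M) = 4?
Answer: 34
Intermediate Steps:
v(P) = 4
R(s) = -½ (R(s) = -(s + s)/(2*(s + s)) = -2*s/(2*(2*s)) = -2*s*1/(2*s)/2 = -½*1 = -½)
v(-8)*(9 + R(c(0, 5))) = 4*(9 - ½) = 4*(17/2) = 34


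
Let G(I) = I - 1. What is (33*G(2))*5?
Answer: 165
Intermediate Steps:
G(I) = -1 + I
(33*G(2))*5 = (33*(-1 + 2))*5 = (33*1)*5 = 33*5 = 165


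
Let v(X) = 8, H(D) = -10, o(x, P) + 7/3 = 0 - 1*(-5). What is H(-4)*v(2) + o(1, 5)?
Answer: -232/3 ≈ -77.333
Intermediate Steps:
o(x, P) = 8/3 (o(x, P) = -7/3 + (0 - 1*(-5)) = -7/3 + (0 + 5) = -7/3 + 5 = 8/3)
H(-4)*v(2) + o(1, 5) = -10*8 + 8/3 = -80 + 8/3 = -232/3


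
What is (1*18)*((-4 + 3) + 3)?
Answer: 36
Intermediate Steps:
(1*18)*((-4 + 3) + 3) = 18*(-1 + 3) = 18*2 = 36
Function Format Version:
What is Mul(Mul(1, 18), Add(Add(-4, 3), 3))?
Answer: 36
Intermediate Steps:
Mul(Mul(1, 18), Add(Add(-4, 3), 3)) = Mul(18, Add(-1, 3)) = Mul(18, 2) = 36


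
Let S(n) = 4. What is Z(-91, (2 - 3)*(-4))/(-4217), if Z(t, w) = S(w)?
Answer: -4/4217 ≈ -0.00094854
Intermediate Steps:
Z(t, w) = 4
Z(-91, (2 - 3)*(-4))/(-4217) = 4/(-4217) = 4*(-1/4217) = -4/4217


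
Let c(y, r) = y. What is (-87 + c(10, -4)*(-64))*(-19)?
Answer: 13813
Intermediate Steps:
(-87 + c(10, -4)*(-64))*(-19) = (-87 + 10*(-64))*(-19) = (-87 - 640)*(-19) = -727*(-19) = 13813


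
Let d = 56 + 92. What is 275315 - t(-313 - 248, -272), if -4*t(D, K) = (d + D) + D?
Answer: 550143/2 ≈ 2.7507e+5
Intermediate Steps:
d = 148
t(D, K) = -37 - D/2 (t(D, K) = -((148 + D) + D)/4 = -(148 + 2*D)/4 = -37 - D/2)
275315 - t(-313 - 248, -272) = 275315 - (-37 - (-313 - 248)/2) = 275315 - (-37 - ½*(-561)) = 275315 - (-37 + 561/2) = 275315 - 1*487/2 = 275315 - 487/2 = 550143/2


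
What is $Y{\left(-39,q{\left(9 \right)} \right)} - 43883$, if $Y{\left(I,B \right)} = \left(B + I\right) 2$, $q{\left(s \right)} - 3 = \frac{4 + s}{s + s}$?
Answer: $- \frac{395582}{9} \approx -43954.0$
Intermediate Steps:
$q{\left(s \right)} = 3 + \frac{4 + s}{2 s}$ ($q{\left(s \right)} = 3 + \frac{4 + s}{s + s} = 3 + \frac{4 + s}{2 s}$)
$Y{\left(I,B \right)} = 2 B + 2 I$
$Y{\left(-39,q{\left(9 \right)} \right)} - 43883 = \left(2 \left(\frac{7}{2} + \frac{2}{9}\right) + 2 \left(-39\right)\right) - 43883 = \left(2 \left(\frac{7}{2} + 2 \cdot \frac{1}{9}\right) - 78\right) - 43883 = \left(2 \left(\frac{7}{2} + \frac{2}{9}\right) - 78\right) - 43883 = \left(2 \cdot \frac{67}{18} - 78\right) - 43883 = \left(\frac{67}{9} - 78\right) - 43883 = - \frac{635}{9} - 43883 = - \frac{395582}{9}$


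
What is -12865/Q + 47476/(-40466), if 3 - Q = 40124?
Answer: -692094753/811768193 ≈ -0.85258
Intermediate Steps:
Q = -40121 (Q = 3 - 1*40124 = 3 - 40124 = -40121)
-12865/Q + 47476/(-40466) = -12865/(-40121) + 47476/(-40466) = -12865*(-1/40121) + 47476*(-1/40466) = 12865/40121 - 23738/20233 = -692094753/811768193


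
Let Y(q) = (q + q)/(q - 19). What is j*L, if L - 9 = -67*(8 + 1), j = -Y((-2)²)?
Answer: -1584/5 ≈ -316.80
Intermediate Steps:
Y(q) = 2*q/(-19 + q) (Y(q) = (2*q)/(-19 + q) = 2*q/(-19 + q))
j = 8/15 (j = -2*(-2)²/(-19 + (-2)²) = -2*4/(-19 + 4) = -2*4/(-15) = -2*4*(-1)/15 = -1*(-8/15) = 8/15 ≈ 0.53333)
L = -594 (L = 9 - 67*(8 + 1) = 9 - 67*9 = 9 - 603 = -594)
j*L = (8/15)*(-594) = -1584/5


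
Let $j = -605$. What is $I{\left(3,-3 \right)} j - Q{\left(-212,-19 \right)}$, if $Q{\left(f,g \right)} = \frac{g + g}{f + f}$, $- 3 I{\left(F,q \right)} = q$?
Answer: $- \frac{128279}{212} \approx -605.09$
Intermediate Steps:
$I{\left(F,q \right)} = - \frac{q}{3}$
$Q{\left(f,g \right)} = \frac{g}{f}$ ($Q{\left(f,g \right)} = \frac{2 g}{2 f} = 2 g \frac{1}{2 f} = \frac{g}{f}$)
$I{\left(3,-3 \right)} j - Q{\left(-212,-19 \right)} = \left(- \frac{1}{3}\right) \left(-3\right) \left(-605\right) - - \frac{19}{-212} = 1 \left(-605\right) - \left(-19\right) \left(- \frac{1}{212}\right) = -605 - \frac{19}{212} = - \frac{128279}{212}$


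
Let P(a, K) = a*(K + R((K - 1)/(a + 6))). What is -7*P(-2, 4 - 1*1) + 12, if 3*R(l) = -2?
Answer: 134/3 ≈ 44.667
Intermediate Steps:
R(l) = -2/3 (R(l) = (1/3)*(-2) = -2/3)
P(a, K) = a*(-2/3 + K) (P(a, K) = a*(K - 2/3) = a*(-2/3 + K))
-7*P(-2, 4 - 1*1) + 12 = -7*(-2)*(-2 + 3*(4 - 1*1))/3 + 12 = -7*(-2)*(-2 + 3*(4 - 1))/3 + 12 = -7*(-2)*(-2 + 3*3)/3 + 12 = -7*(-2)*(-2 + 9)/3 + 12 = -7*(-2)*7/3 + 12 = -7*(-14/3) + 12 = 98/3 + 12 = 134/3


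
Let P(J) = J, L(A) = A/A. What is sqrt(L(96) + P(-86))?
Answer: I*sqrt(85) ≈ 9.2195*I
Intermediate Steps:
L(A) = 1
sqrt(L(96) + P(-86)) = sqrt(1 - 86) = sqrt(-85) = I*sqrt(85)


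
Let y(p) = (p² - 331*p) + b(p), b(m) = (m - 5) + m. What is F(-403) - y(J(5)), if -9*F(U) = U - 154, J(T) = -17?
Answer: -52336/9 ≈ -5815.1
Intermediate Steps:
b(m) = -5 + 2*m (b(m) = (-5 + m) + m = -5 + 2*m)
F(U) = 154/9 - U/9 (F(U) = -(U - 154)/9 = -(-154 + U)/9 = 154/9 - U/9)
y(p) = -5 + p² - 329*p (y(p) = (p² - 331*p) + (-5 + 2*p) = -5 + p² - 329*p)
F(-403) - y(J(5)) = (154/9 - ⅑*(-403)) - (-5 + (-17)² - 329*(-17)) = (154/9 + 403/9) - (-5 + 289 + 5593) = 557/9 - 1*5877 = 557/9 - 5877 = -52336/9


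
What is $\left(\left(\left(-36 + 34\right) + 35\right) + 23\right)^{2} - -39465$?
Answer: $42601$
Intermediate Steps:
$\left(\left(\left(-36 + 34\right) + 35\right) + 23\right)^{2} - -39465 = \left(\left(-2 + 35\right) + 23\right)^{2} + 39465 = \left(33 + 23\right)^{2} + 39465 = 56^{2} + 39465 = 3136 + 39465 = 42601$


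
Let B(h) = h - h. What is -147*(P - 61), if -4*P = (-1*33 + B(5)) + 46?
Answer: 37779/4 ≈ 9444.8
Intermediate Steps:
B(h) = 0
P = -13/4 (P = -((-1*33 + 0) + 46)/4 = -((-33 + 0) + 46)/4 = -(-33 + 46)/4 = -1/4*13 = -13/4 ≈ -3.2500)
-147*(P - 61) = -147*(-13/4 - 61) = -147*(-257/4) = 37779/4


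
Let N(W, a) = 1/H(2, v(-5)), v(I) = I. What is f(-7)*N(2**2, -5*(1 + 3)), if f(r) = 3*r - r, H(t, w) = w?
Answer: 14/5 ≈ 2.8000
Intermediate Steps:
f(r) = 2*r
N(W, a) = -1/5 (N(W, a) = 1/(-5) = -1/5)
f(-7)*N(2**2, -5*(1 + 3)) = (2*(-7))*(-1/5) = -14*(-1/5) = 14/5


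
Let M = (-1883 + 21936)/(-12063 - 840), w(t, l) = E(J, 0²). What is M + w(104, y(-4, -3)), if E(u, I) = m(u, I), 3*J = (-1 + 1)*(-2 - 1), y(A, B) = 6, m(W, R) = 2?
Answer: 523/1173 ≈ 0.44587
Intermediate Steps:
J = 0 (J = ((-1 + 1)*(-2 - 1))/3 = (0*(-3))/3 = (⅓)*0 = 0)
E(u, I) = 2
w(t, l) = 2
M = -1823/1173 (M = 20053/(-12903) = 20053*(-1/12903) = -1823/1173 ≈ -1.5541)
M + w(104, y(-4, -3)) = -1823/1173 + 2 = 523/1173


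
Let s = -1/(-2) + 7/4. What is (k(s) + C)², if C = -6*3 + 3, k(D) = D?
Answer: 2601/16 ≈ 162.56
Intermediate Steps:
s = 9/4 (s = -1*(-½) + 7*(¼) = ½ + 7/4 = 9/4 ≈ 2.2500)
C = -15 (C = -18 + 3 = -15)
(k(s) + C)² = (9/4 - 15)² = (-51/4)² = 2601/16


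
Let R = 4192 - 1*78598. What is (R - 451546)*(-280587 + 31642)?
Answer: 130933120640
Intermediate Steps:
R = -74406 (R = 4192 - 78598 = -74406)
(R - 451546)*(-280587 + 31642) = (-74406 - 451546)*(-280587 + 31642) = -525952*(-248945) = 130933120640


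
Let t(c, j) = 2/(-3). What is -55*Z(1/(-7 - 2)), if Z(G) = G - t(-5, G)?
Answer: -275/9 ≈ -30.556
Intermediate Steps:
t(c, j) = -2/3 (t(c, j) = 2*(-1/3) = -2/3)
Z(G) = 2/3 + G (Z(G) = G - 1*(-2/3) = G + 2/3 = 2/3 + G)
-55*Z(1/(-7 - 2)) = -55*(2/3 + 1/(-7 - 2)) = -55*(2/3 + 1/(-9)) = -55*(2/3 - 1/9) = -55*5/9 = -275/9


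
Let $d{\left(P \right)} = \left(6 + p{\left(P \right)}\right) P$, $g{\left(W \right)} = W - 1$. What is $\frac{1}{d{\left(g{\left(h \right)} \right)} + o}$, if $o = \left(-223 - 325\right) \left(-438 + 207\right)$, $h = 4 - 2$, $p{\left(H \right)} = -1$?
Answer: $\frac{1}{126593} \approx 7.8993 \cdot 10^{-6}$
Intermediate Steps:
$h = 2$ ($h = 4 - 2 = 2$)
$g{\left(W \right)} = -1 + W$
$d{\left(P \right)} = 5 P$ ($d{\left(P \right)} = \left(6 - 1\right) P = 5 P$)
$o = 126588$ ($o = \left(-548\right) \left(-231\right) = 126588$)
$\frac{1}{d{\left(g{\left(h \right)} \right)} + o} = \frac{1}{5 \left(-1 + 2\right) + 126588} = \frac{1}{5 \cdot 1 + 126588} = \frac{1}{5 + 126588} = \frac{1}{126593}$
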